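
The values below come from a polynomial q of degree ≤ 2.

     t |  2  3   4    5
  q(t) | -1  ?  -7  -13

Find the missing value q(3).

On equispaced nodes a degree-2 polynomial has vanishing third forward difference, so
  - q(2) + 3·q(3) - 3·q(4) + q(5) = 0.
Substituting the known values and solving for q(3):
  3·q(3) = -9
  q(3) = -3.

-3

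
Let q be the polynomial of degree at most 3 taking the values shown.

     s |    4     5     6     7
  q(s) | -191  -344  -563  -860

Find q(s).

q(s) = -2s^3 - 3s^2 - 4s + 1

Using the Lagrange interpolation formula with nodes 4, 5, 6, 7:
  L_0(s) = (s - 5)(s - 6)(s - 7) / -6
  L_1(s) = (s - 4)(s - 6)(s - 7) / 2
  L_2(s) = (s - 4)(s - 5)(s - 7) / -2
  L_3(s) = (s - 4)(s - 5)(s - 6) / 6
Then q(s) = -191·L_0(s) - 344·L_1(s) - 563·L_2(s) - 860·L_3(s).
Expanding and collecting terms gives q(s) = -2s^3 - 3s^2 - 4s + 1.
Check: q(4) = -191. ✓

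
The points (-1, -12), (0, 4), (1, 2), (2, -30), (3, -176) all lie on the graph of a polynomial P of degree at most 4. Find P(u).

P(u) = -3u^4 + 4u^3 - 6u^2 + 3u + 4

Write P(u) = au^4 + bu^3 + cu^2 + du + e. Substituting each data point gives a linear system:
  a - b + c - d + e = -12
  e = 4
  a + b + c + d + e = 2
  16a + 8b + 4c + 2d + e = -30
  81a + 27b + 9c + 3d + e = -176
Solving the system yields a = -3, b = 4, c = -6, d = 3, e = 4.
So P(u) = -3u^4 + 4u^3 - 6u^2 + 3u + 4.
Check: P(0) = 4. ✓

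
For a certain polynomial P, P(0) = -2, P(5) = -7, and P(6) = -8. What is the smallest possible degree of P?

1

Divided differences on the nodes 0, 5, 6:
  order 0: -2  -7  -8
  order 1: -1  -1
  order 2: 0
The order-1 divided differences are all -1 (nonzero) and every higher order vanishes, so the data lies on a polynomial of degree exactly 1.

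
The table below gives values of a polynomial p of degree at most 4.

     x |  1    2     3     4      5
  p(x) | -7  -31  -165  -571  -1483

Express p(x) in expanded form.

p(x) = -3x^4 + 3x^3 + 2x^2 - 6x - 3

Write p(x) = ax^4 + bx^3 + cx^2 + dx + e. Substituting each data point gives a linear system:
  a + b + c + d + e = -7
  16a + 8b + 4c + 2d + e = -31
  81a + 27b + 9c + 3d + e = -165
  256a + 64b + 16c + 4d + e = -571
  625a + 125b + 25c + 5d + e = -1483
Solving the system yields a = -3, b = 3, c = 2, d = -6, e = -3.
So p(x) = -3x^4 + 3x^3 + 2x^2 - 6x - 3.
Check: p(1) = -7. ✓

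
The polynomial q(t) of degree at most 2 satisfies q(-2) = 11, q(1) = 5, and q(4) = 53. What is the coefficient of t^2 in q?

3

Write q(t) = at^2 + bt + c. Substituting each data point gives a linear system:
  4a - 2b + c = 11
  a + b + c = 5
  16a + 4b + c = 53
Solving the system yields a = 3, b = 1, c = 1.
So q(t) = 3t^2 + t + 1.
The leading coefficient is 3.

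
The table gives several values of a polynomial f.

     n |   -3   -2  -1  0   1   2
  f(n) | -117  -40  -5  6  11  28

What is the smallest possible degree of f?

3

Forward differences of the values at n = -3, -2, -1, 0, 1, 2:
  f  : -117  -40  -5  6  11  28
  Δ  : 77  35  11  5  17
  Δ^2: -42  -24  -6  12
  Δ^3: 18  18  18
  Δ^4: 0  0
  Δ^5: 0
The third differences are constant (18) and nonzero, while all higher differences vanish, so the minimal degree is 3.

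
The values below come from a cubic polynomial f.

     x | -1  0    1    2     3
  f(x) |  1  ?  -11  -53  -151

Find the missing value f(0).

On equispaced nodes a degree-3 polynomial has vanishing fourth forward difference, so
  f(-1) - 4·f(0) + 6·f(1) - 4·f(2) + f(3) = 0.
Substituting the known values and solving for f(0):
  -4·f(0) = 4
  f(0) = -1.

-1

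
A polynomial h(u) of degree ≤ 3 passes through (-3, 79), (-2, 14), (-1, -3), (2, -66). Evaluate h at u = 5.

Write h(u) = au^3 + bu^2 + cu + d. Substituting each data point gives a linear system:
  -27a + 9b - 3c + d = 79
  -8a + 4b - 2c + d = 14
  -a + b - c + d = -3
  8a + 4b + 2c + d = -66
Solving the system yields a = -5, b = -6, c = 0, d = -2.
So h(u) = -5u^3 - 6u^2 - 2.
Then h(5) = -777.

-777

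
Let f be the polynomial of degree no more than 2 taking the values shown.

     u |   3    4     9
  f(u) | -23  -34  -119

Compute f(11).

-167

Using the Lagrange interpolation formula with nodes 3, 4, 9:
  L_0(u) = (u - 4)(u - 9) / 6
  L_1(u) = (u - 3)(u - 9) / -5
  L_2(u) = (u - 3)(u - 4) / 30
Then f(u) = -23·L_0(u) - 34·L_1(u) - 119·L_2(u).
Expanding and collecting terms gives f(u) = -u² - 4u - 2.
Evaluating at u = 11: f(11) = -167.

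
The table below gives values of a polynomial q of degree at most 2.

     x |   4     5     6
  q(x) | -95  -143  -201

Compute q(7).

-269

Write q(x) = ax^2 + bx + c. Substituting each data point gives a linear system:
  16a + 4b + c = -95
  25a + 5b + c = -143
  36a + 6b + c = -201
Solving the system yields a = -5, b = -3, c = -3.
So q(x) = -5x^2 - 3x - 3.
Then q(7) = -269.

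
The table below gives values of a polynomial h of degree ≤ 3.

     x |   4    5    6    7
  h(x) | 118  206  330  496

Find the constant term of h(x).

Write h(x) = ax^3 + bx^2 + cx + d. Substituting each data point gives a linear system:
  64a + 16b + 4c + d = 118
  125a + 25b + 5c + d = 206
  216a + 36b + 6c + d = 330
  343a + 49b + 7c + d = 496
Solving the system yields a = 1, b = 3, c = 0, d = 6.
So h(x) = x^3 + 3x^2 + 6.
The constant term is 6.

6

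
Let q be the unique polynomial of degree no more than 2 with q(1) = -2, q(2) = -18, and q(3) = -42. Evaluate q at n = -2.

Write q(n) = an^2 + bn + c. Substituting each data point gives a linear system:
  a + b + c = -2
  4a + 2b + c = -18
  9a + 3b + c = -42
Solving the system yields a = -4, b = -4, c = 6.
So q(n) = -4n^2 - 4n + 6.
Then q(-2) = -2.

-2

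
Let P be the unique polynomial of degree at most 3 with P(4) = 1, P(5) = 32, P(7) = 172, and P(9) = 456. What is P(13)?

1648

Write P(x) = ax^3 + bx^2 + cx + d. Substituting each data point gives a linear system:
  64a + 16b + 4c + d = 1
  125a + 25b + 5c + d = 32
  343a + 49b + 7c + d = 172
  729a + 81b + 9c + d = 456
Solving the system yields a = 1, b = -3, c = -3, d = -3.
So P(x) = x^3 - 3x^2 - 3x - 3.
Then P(13) = 1648.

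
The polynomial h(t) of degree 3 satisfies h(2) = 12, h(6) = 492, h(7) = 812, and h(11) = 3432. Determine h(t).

Write h(t) = at^3 + bt^2 + ct + d. Substituting each data point gives a linear system:
  8a + 4b + 2c + d = 12
  216a + 36b + 6c + d = 492
  343a + 49b + 7c + d = 812
  1331a + 121b + 11c + d = 3432
Solving the system yields a = 3, b = -5, c = 4, d = 0.
So h(t) = 3t^3 - 5t^2 + 4t.
Check: h(6) = 492. ✓

h(t) = 3t^3 - 5t^2 + 4t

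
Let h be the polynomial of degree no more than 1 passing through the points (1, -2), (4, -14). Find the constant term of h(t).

Write h(t) = at + b. Substituting each data point gives a linear system:
  a + b = -2
  4a + b = -14
Solving the system yields a = -4, b = 2.
So h(t) = -4t + 2.
The constant term is 2.

2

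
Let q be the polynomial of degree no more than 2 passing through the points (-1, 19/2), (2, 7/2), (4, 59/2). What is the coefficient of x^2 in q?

3

Write q(x) = ax^2 + bx + c. Substituting each data point gives a linear system:
  a - b + c = 19/2
  4a + 2b + c = 7/2
  16a + 4b + c = 59/2
Solving the system yields a = 3, b = -5, c = 3/2.
So q(x) = 3x^2 - 5x + 3/2.
The leading coefficient is 3.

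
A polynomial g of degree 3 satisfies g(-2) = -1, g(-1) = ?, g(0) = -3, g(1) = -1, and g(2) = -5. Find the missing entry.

The 4 known points determine the degree-3 polynomial uniquely.
Write g(t) = at^3 + bt^2 + ct + d. Substituting each data point gives a linear system:
  -8a + 4b - 2c + d = -1
  d = -3
  a + b + c + d = -1
  8a + 4b + 2c + d = -5
Solving the system yields a = -1, b = 0, c = 3, d = -3.
So g(t) = -t^3 + 3t - 3.
Then g(-1) = -5.

-5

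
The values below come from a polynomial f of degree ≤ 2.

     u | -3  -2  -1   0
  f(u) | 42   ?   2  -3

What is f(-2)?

17

On equispaced nodes a degree-2 polynomial has vanishing third forward difference, so
  - f(-3) + 3·f(-2) - 3·f(-1) + f(0) = 0.
Substituting the known values and solving for f(-2):
  3·f(-2) = 51
  f(-2) = 17.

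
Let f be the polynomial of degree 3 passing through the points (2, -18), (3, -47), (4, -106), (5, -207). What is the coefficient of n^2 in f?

Write f(n) = an^3 + bn^2 + cn + d. Substituting each data point gives a linear system:
  8a + 4b + 2c + d = -18
  27a + 9b + 3c + d = -47
  64a + 16b + 4c + d = -106
  125a + 25b + 5c + d = -207
Solving the system yields a = -2, b = 3, c = -6, d = -2.
So f(n) = -2n^3 + 3n^2 - 6n - 2.
The coefficient of n^2 is 3.

3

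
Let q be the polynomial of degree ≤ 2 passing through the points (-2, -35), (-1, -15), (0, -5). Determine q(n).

Using the Lagrange interpolation formula with nodes -2, -1, 0:
  L_0(n) = (n + 1)n / 2
  L_1(n) = (n + 2)n / -1
  L_2(n) = (n + 2)(n + 1) / 2
Then q(n) = -35·L_0(n) - 15·L_1(n) - 5·L_2(n).
Expanding and collecting terms gives q(n) = -5n² + 5n - 5.
Check: q(-1) = -15. ✓

q(n) = -5n^2 + 5n - 5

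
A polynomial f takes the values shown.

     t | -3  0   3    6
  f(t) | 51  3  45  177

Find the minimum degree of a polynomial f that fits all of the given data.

2

Forward differences of the values at t = -3, 0, 3, 6:
  f  : 51  3  45  177
  Δ  : -48  42  132
  Δ^2: 90  90
  Δ^3: 0
The second differences are constant (90) and nonzero, while all higher differences vanish, so the minimal degree is 2.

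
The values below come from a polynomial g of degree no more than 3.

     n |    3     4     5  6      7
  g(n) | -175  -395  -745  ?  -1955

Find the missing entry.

-1255

The 4 known points determine the degree-3 polynomial uniquely.
Write g(n) = an^3 + bn^2 + cn + d. Substituting each data point gives a linear system:
  27a + 9b + 3c + d = -175
  64a + 16b + 4c + d = -395
  125a + 25b + 5c + d = -745
  343a + 49b + 7c + d = -1955
Solving the system yields a = -5, b = -5, c = 0, d = 5.
So g(n) = -5n³ - 5n² + 5.
Then g(6) = -1255.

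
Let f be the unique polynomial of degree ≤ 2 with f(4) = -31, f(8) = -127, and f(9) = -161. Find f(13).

Write f(t) = at^2 + bt + c. Substituting each data point gives a linear system:
  16a + 4b + c = -31
  64a + 8b + c = -127
  81a + 9b + c = -161
Solving the system yields a = -2, b = 0, c = 1.
So f(t) = -2t^2 + 1.
Then f(13) = -337.

-337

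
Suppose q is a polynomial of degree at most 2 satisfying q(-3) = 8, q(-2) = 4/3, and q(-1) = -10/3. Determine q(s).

q(s) = s^2 - (5/3)s - 6

Write q(s) = as^2 + bs + c. Substituting each data point gives a linear system:
  9a - 3b + c = 8
  4a - 2b + c = 4/3
  a - b + c = -10/3
Solving the system yields a = 1, b = -5/3, c = -6.
So q(s) = s^2 - (5/3)s - 6.
Check: q(-3) = 8. ✓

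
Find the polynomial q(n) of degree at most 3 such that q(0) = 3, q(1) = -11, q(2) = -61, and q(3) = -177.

q(n) = -5n^3 - 3n^2 - 6n + 3

Using the Lagrange interpolation formula with nodes 0, 1, 2, 3:
  L_0(n) = (n - 1)(n - 2)(n - 3) / -6
  L_1(n) = n(n - 2)(n - 3) / 2
  L_2(n) = n(n - 1)(n - 3) / -2
  L_3(n) = n(n - 1)(n - 2) / 6
Then q(n) = 3·L_0(n) - 11·L_1(n) - 61·L_2(n) - 177·L_3(n).
Expanding and collecting terms gives q(n) = -5n^3 - 3n^2 - 6n + 3.
Check: q(3) = -177. ✓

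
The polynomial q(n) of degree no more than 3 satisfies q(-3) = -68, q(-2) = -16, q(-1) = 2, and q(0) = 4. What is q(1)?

8

Write q(n) = an^3 + bn^2 + cn + d. Substituting each data point gives a linear system:
  -27a + 9b - 3c + d = -68
  -8a + 4b - 2c + d = -16
  -a + b - c + d = 2
  d = 4
Solving the system yields a = 3, b = 1, c = 0, d = 4.
So q(n) = 3n³ + n² + 4.
Then q(1) = 8.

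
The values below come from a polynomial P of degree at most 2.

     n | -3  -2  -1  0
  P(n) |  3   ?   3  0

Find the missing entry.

4

On equispaced nodes a degree-2 polynomial has vanishing third forward difference, so
  - P(-3) + 3·P(-2) - 3·P(-1) + P(0) = 0.
Substituting the known values and solving for P(-2):
  3·P(-2) = 12
  P(-2) = 4.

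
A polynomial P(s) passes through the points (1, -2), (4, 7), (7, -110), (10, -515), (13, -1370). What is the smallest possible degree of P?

3

Forward differences of the values at s = 1, 4, 7, 10, 13:
  P  : -2  7  -110  -515  -1370
  Δ  : 9  -117  -405  -855
  Δ^2: -126  -288  -450
  Δ^3: -162  -162
  Δ^4: 0
The third differences are constant (-162) and nonzero, while all higher differences vanish, so the minimal degree is 3.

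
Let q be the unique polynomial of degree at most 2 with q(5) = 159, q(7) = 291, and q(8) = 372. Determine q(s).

Write q(s) = as^2 + bs + c. Substituting each data point gives a linear system:
  25a + 5b + c = 159
  49a + 7b + c = 291
  64a + 8b + c = 372
Solving the system yields a = 5, b = 6, c = 4.
So q(s) = 5s^2 + 6s + 4.
Check: q(7) = 291. ✓

q(s) = 5s^2 + 6s + 4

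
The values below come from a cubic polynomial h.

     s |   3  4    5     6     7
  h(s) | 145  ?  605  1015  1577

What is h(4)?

323

On equispaced nodes a degree-3 polynomial has vanishing fourth forward difference, so
  h(3) - 4·h(4) + 6·h(5) - 4·h(6) + h(7) = 0.
Substituting the known values and solving for h(4):
  -4·h(4) = -1292
  h(4) = 323.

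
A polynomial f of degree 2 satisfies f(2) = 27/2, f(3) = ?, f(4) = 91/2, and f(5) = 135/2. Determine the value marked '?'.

The 3 known points determine the degree-2 polynomial uniquely.
Write f(s) = as^2 + bs + c. Substituting each data point gives a linear system:
  4a + 2b + c = 27/2
  16a + 4b + c = 91/2
  25a + 5b + c = 135/2
Solving the system yields a = 2, b = 4, c = -5/2.
So f(s) = 2s^2 + 4s - 5/2.
Then f(3) = 55/2.

55/2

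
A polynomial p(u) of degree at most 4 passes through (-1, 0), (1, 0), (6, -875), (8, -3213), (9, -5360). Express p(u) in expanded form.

p(u) = -u^4 + u^3 + 6u^2 - u - 5

Write p(u) = au^4 + bu^3 + cu^2 + du + e. Substituting each data point gives a linear system:
  a - b + c - d + e = 0
  a + b + c + d + e = 0
  1296a + 216b + 36c + 6d + e = -875
  4096a + 512b + 64c + 8d + e = -3213
  6561a + 729b + 81c + 9d + e = -5360
Solving the system yields a = -1, b = 1, c = 6, d = -1, e = -5.
So p(u) = -u^4 + u^3 + 6u^2 - u - 5.
Check: p(8) = -3213. ✓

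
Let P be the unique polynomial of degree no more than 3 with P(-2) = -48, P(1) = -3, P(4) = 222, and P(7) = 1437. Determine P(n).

P(n) = 5n^3 - 5n^2 - 5n + 2

Using the Lagrange interpolation formula with nodes -2, 1, 4, 7:
  L_0(n) = (n - 1)(n - 4)(n - 7) / -162
  L_1(n) = (n + 2)(n - 4)(n - 7) / 54
  L_2(n) = (n + 2)(n - 1)(n - 7) / -54
  L_3(n) = (n + 2)(n - 1)(n - 4) / 162
Then P(n) = -48·L_0(n) - 3·L_1(n) + 222·L_2(n) + 1437·L_3(n).
Expanding and collecting terms gives P(n) = 5n^3 - 5n^2 - 5n + 2.
Check: P(7) = 1437. ✓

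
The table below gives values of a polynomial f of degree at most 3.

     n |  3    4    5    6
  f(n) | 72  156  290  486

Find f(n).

f(n) = 2n^3 + n^2 + 3n

Write f(n) = an^3 + bn^2 + cn + d. Substituting each data point gives a linear system:
  27a + 9b + 3c + d = 72
  64a + 16b + 4c + d = 156
  125a + 25b + 5c + d = 290
  216a + 36b + 6c + d = 486
Solving the system yields a = 2, b = 1, c = 3, d = 0.
So f(n) = 2n^3 + n^2 + 3n.
Check: f(6) = 486. ✓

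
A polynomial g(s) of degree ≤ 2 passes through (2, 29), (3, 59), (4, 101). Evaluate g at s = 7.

Forward differences of the values at s = 2, 3, 4:
  g  : 29  59  101
  Δ  : 30  42
  Δ^2: 12
The second differences are constant, confirming degree 2.
Interpolating (Newton forward form) and evaluating at s = 7 gives g(7) = 299.

299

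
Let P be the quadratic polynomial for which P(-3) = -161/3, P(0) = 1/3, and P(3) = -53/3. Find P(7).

-461/3

Write P(x) = ax^2 + bx + c. Substituting each data point gives a linear system:
  9a - 3b + c = -161/3
  c = 1/3
  9a + 3b + c = -53/3
Solving the system yields a = -4, b = 6, c = 1/3.
So P(x) = -4x^2 + 6x + 1/3.
Then P(7) = -461/3.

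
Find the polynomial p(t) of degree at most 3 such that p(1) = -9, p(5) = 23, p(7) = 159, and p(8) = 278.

p(t) = t^3 - 3t^2 - 5t - 2

Using the Lagrange interpolation formula with nodes 1, 5, 7, 8:
  L_0(t) = (t - 5)(t - 7)(t - 8) / -168
  L_1(t) = (t - 1)(t - 7)(t - 8) / 24
  L_2(t) = (t - 1)(t - 5)(t - 8) / -12
  L_3(t) = (t - 1)(t - 5)(t - 7) / 21
Then p(t) = -9·L_0(t) + 23·L_1(t) + 159·L_2(t) + 278·L_3(t).
Expanding and collecting terms gives p(t) = t³ - 3t² - 5t - 2.
Check: p(1) = -9. ✓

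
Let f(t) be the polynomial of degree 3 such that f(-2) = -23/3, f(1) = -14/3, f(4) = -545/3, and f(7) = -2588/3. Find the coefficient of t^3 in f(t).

-2

Write f(t) = at^3 + bt^2 + ct + d. Substituting each data point gives a linear system:
  -8a + 4b - 2c + d = -23/3
  a + b + c + d = -14/3
  64a + 16b + 4c + d = -545/3
  343a + 49b + 7c + d = -2588/3
Solving the system yields a = -2, b = -4, c = 3, d = -5/3.
So f(t) = -2t³ - 4t² + 3t - 5/3.
The leading coefficient is -2.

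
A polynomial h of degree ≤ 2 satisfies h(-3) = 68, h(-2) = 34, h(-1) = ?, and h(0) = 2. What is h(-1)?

The 3 known points determine the degree-2 polynomial uniquely.
Write h(n) = an^2 + bn + c. Substituting each data point gives a linear system:
  9a - 3b + c = 68
  4a - 2b + c = 34
  c = 2
Solving the system yields a = 6, b = -4, c = 2.
So h(n) = 6n^2 - 4n + 2.
Then h(-1) = 12.

12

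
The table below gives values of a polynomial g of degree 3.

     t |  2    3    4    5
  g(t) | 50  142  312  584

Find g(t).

Using the Lagrange interpolation formula with nodes 2, 3, 4, 5:
  L_0(t) = (t - 3)(t - 4)(t - 5) / -6
  L_1(t) = (t - 2)(t - 4)(t - 5) / 2
  L_2(t) = (t - 2)(t - 3)(t - 5) / -2
  L_3(t) = (t - 2)(t - 3)(t - 4) / 6
Then g(t) = 50·L_0(t) + 142·L_1(t) + 312·L_2(t) + 584·L_3(t).
Expanding and collecting terms gives g(t) = 4t^3 + 3t^2 + t + 4.
Check: g(4) = 312. ✓

g(t) = 4t^3 + 3t^2 + t + 4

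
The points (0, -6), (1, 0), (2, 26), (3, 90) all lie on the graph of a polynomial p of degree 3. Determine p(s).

p(s) = 3s^3 + s^2 + 2s - 6

Using the Lagrange interpolation formula with nodes 0, 1, 2, 3:
  L_0(s) = (s - 1)(s - 2)(s - 3) / -6
  L_1(s) = s(s - 2)(s - 3) / 2
  L_2(s) = s(s - 1)(s - 3) / -2
  L_3(s) = s(s - 1)(s - 2) / 6
Then p(s) = -6·L_0(s) + 0·L_1(s) + 26·L_2(s) + 90·L_3(s).
Expanding and collecting terms gives p(s) = 3s³ + s² + 2s - 6.
Check: p(0) = -6. ✓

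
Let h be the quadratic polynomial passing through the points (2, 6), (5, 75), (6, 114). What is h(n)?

h(n) = 4n^2 - 5n

Write h(n) = an^2 + bn + c. Substituting each data point gives a linear system:
  4a + 2b + c = 6
  25a + 5b + c = 75
  36a + 6b + c = 114
Solving the system yields a = 4, b = -5, c = 0.
So h(n) = 4n² - 5n.
Check: h(6) = 114. ✓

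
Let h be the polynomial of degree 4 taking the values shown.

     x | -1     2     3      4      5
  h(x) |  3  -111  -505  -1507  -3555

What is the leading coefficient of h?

Write h(x) = ax^4 + bx^3 + cx^2 + dx + e. Substituting each data point gives a linear system:
  a - b + c - d + e = 3
  16a + 8b + 4c + 2d + e = -111
  81a + 27b + 9c + 3d + e = -505
  256a + 64b + 16c + 4d + e = -1507
  625a + 125b + 25c + 5d + e = -3555
Solving the system yields a = -5, b = -3, c = -2, d = -2, e = 5.
So h(x) = -5x⁴ - 3x³ - 2x² - 2x + 5.
The leading coefficient is -5.

-5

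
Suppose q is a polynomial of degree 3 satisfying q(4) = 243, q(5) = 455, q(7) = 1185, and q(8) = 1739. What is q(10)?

Using the Lagrange interpolation formula with nodes 4, 5, 7, 8:
  L_0(n) = (n - 5)(n - 7)(n - 8) / -12
  L_1(n) = (n - 4)(n - 7)(n - 8) / 6
  L_2(n) = (n - 4)(n - 5)(n - 8) / -6
  L_3(n) = (n - 4)(n - 5)(n - 7) / 12
Then q(n) = 243·L_0(n) + 455·L_1(n) + 1185·L_2(n) + 1739·L_3(n).
Expanding and collecting terms gives q(n) = 3n^3 + 3n^2 + 2n - 5.
Evaluating at n = 10: q(10) = 3315.

3315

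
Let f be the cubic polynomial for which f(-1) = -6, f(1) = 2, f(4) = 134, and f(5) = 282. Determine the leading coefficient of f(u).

Write f(u) = au^3 + bu^2 + cu + d. Substituting each data point gives a linear system:
  -a + b - c + d = -6
  a + b + c + d = 2
  64a + 16b + 4c + d = 134
  125a + 25b + 5c + d = 282
Solving the system yields a = 3, b = -4, c = 1, d = 2.
So f(u) = 3u^3 - 4u^2 + u + 2.
The leading coefficient is 3.

3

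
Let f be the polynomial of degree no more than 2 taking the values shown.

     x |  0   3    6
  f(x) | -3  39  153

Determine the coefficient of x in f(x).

2

Write f(x) = ax^2 + bx + c. Substituting each data point gives a linear system:
  c = -3
  9a + 3b + c = 39
  36a + 6b + c = 153
Solving the system yields a = 4, b = 2, c = -3.
So f(x) = 4x² + 2x - 3.
The coefficient of x is 2.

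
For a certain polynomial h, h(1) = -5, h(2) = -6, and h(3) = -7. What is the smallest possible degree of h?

1

Forward differences of the values at s = 1, 2, 3:
  h  : -5  -6  -7
  Δ  : -1  -1
  Δ^2: 0
The first differences are constant (-1) and nonzero, while all higher differences vanish, so the minimal degree is 1.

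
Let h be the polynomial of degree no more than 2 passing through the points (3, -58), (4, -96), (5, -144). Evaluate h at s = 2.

-30

Forward differences of the values at s = 3, 4, 5:
  h  : -58  -96  -144
  Δ  : -38  -48
  Δ^2: -10
The second differences are constant, confirming degree 2.
Interpolating (Newton forward form) and evaluating at s = 2 gives h(2) = -30.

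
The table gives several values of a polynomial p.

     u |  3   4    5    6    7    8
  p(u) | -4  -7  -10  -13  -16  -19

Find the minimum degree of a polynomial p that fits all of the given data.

1

Forward differences of the values at u = 3, 4, 5, 6, 7, 8:
  p  : -4  -7  -10  -13  -16  -19
  Δ  : -3  -3  -3  -3  -3
  Δ^2: 0  0  0  0
  Δ^3: 0  0  0
  Δ^4: 0  0
  Δ^5: 0
The first differences are constant (-3) and nonzero, while all higher differences vanish, so the minimal degree is 1.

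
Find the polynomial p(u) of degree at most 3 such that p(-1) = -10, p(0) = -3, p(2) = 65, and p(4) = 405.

p(u) = 5u^3 + 4u^2 + 6u - 3

Using the Lagrange interpolation formula with nodes -1, 0, 2, 4:
  L_0(u) = u(u - 2)(u - 4) / -15
  L_1(u) = (u + 1)(u - 2)(u - 4) / 8
  L_2(u) = (u + 1)u(u - 4) / -12
  L_3(u) = (u + 1)u(u - 2) / 40
Then p(u) = -10·L_0(u) - 3·L_1(u) + 65·L_2(u) + 405·L_3(u).
Expanding and collecting terms gives p(u) = 5u³ + 4u² + 6u - 3.
Check: p(0) = -3. ✓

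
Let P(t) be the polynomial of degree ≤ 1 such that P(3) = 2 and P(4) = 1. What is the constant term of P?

Write P(t) = at + b. Substituting each data point gives a linear system:
  3a + b = 2
  4a + b = 1
Solving the system yields a = -1, b = 5.
So P(t) = -t + 5.
The constant term is 5.

5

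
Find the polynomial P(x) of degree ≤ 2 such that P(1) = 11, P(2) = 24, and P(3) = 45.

Using the Lagrange interpolation formula with nodes 1, 2, 3:
  L_0(x) = (x - 2)(x - 3) / 2
  L_1(x) = (x - 1)(x - 3) / -1
  L_2(x) = (x - 1)(x - 2) / 2
Then P(x) = 11·L_0(x) + 24·L_1(x) + 45·L_2(x).
Expanding and collecting terms gives P(x) = 4x² + x + 6.
Check: P(3) = 45. ✓

P(x) = 4x^2 + x + 6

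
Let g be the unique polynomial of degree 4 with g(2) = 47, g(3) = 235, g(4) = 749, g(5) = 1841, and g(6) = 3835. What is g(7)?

Using the Lagrange interpolation formula with nodes 2, 3, 4, 5, 6:
  L_0(n) = (n - 3)(n - 4)(n - 5)(n - 6) / 24
  L_1(n) = (n - 2)(n - 4)(n - 5)(n - 6) / -6
  L_2(n) = (n - 2)(n - 3)(n - 5)(n - 6) / 4
  L_3(n) = (n - 2)(n - 3)(n - 4)(n - 6) / -6
  L_4(n) = (n - 2)(n - 3)(n - 4)(n - 5) / 24
Then g(n) = 47·L_0(n) + 235·L_1(n) + 749·L_2(n) + 1841·L_3(n) + 3835·L_4(n).
Expanding and collecting terms gives g(n) = 3n⁴ - 2n² + 3n + 1.
Evaluating at n = 7: g(7) = 7127.

7127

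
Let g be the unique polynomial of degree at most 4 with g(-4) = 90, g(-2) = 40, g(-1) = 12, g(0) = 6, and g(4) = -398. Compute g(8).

-5730

Using the Lagrange interpolation formula with nodes -4, -2, -1, 0, 4:
  L_0(t) = (t + 2)(t + 1)t(t - 4) / 192
  L_1(t) = (t + 4)(t + 1)t(t - 4) / -24
  L_2(t) = (t + 4)(t + 2)t(t - 4) / 15
  L_3(t) = (t + 4)(t + 2)(t + 1)(t - 4) / -32
  L_4(t) = (t + 4)(t + 2)(t + 1)t / 960
Then g(t) = 90·L_0(t) + 40·L_1(t) + 12·L_2(t) + 6·L_3(t) - 398·L_4(t).
Expanding and collecting terms gives g(t) = -t^4 - 4t^3 + 6t^2 + 3t + 6.
Evaluating at t = 8: g(8) = -5730.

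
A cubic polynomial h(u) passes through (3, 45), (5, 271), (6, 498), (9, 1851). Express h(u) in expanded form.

Write h(u) = au^3 + bu^2 + cu + d. Substituting each data point gives a linear system:
  27a + 9b + 3c + d = 45
  125a + 25b + 5c + d = 271
  216a + 36b + 6c + d = 498
  729a + 81b + 9c + d = 1851
Solving the system yields a = 3, b = -4, c = -2, d = 6.
So h(u) = 3u^3 - 4u^2 - 2u + 6.
Check: h(5) = 271. ✓

h(u) = 3u^3 - 4u^2 - 2u + 6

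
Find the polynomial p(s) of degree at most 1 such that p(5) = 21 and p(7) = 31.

Write p(s) = as + b. Substituting each data point gives a linear system:
  5a + b = 21
  7a + b = 31
Solving the system yields a = 5, b = -4.
So p(s) = 5s - 4.
Check: p(7) = 31. ✓

p(s) = 5s - 4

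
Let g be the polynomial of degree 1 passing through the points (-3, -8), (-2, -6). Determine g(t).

Using the Lagrange interpolation formula with nodes -3, -2:
  L_0(t) = (t + 2) / -1
  L_1(t) = (t + 3) / 1
Then g(t) = -8·L_0(t) - 6·L_1(t).
Expanding and collecting terms gives g(t) = 2t - 2.
Check: g(-3) = -8. ✓

g(t) = 2t - 2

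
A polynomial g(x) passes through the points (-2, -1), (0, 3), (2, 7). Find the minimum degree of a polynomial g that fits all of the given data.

Forward differences of the values at x = -2, 0, 2:
  g  : -1  3  7
  Δ  : 4  4
  Δ^2: 0
The first differences are constant (4) and nonzero, while all higher differences vanish, so the minimal degree is 1.

1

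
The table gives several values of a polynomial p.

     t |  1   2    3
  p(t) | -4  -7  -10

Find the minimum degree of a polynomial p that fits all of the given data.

Forward differences of the values at t = 1, 2, 3:
  p  : -4  -7  -10
  Δ  : -3  -3
  Δ^2: 0
The first differences are constant (-3) and nonzero, while all higher differences vanish, so the minimal degree is 1.

1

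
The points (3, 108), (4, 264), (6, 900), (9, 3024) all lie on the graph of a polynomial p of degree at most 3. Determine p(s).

p(s) = 4s^3 + 2s^2 - 6s

Write p(s) = as^3 + bs^2 + cs + d. Substituting each data point gives a linear system:
  27a + 9b + 3c + d = 108
  64a + 16b + 4c + d = 264
  216a + 36b + 6c + d = 900
  729a + 81b + 9c + d = 3024
Solving the system yields a = 4, b = 2, c = -6, d = 0.
So p(s) = 4s^3 + 2s^2 - 6s.
Check: p(9) = 3024. ✓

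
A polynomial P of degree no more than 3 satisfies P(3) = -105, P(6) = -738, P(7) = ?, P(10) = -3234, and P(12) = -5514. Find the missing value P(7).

The 4 known points determine the degree-3 polynomial uniquely.
Write P(n) = an^3 + bn^2 + cn + d. Substituting each data point gives a linear system:
  27a + 9b + 3c + d = -105
  216a + 36b + 6c + d = -738
  1000a + 100b + 10c + d = -3234
  1728a + 144b + 12c + d = -5514
Solving the system yields a = -3, b = -2, c = -4, d = 6.
So P(n) = -3n^3 - 2n^2 - 4n + 6.
Then P(7) = -1149.

-1149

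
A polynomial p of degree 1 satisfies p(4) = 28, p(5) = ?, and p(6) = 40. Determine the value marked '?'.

The 2 known points determine the degree-1 polynomial uniquely.
Write p(n) = an + b. Substituting each data point gives a linear system:
  4a + b = 28
  6a + b = 40
Solving the system yields a = 6, b = 4.
So p(n) = 6n + 4.
Then p(5) = 34.

34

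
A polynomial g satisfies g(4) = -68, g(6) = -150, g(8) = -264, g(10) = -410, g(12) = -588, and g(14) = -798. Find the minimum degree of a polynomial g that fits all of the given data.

2

Forward differences of the values at x = 4, 6, 8, 10, 12, 14:
  g  : -68  -150  -264  -410  -588  -798
  Δ  : -82  -114  -146  -178  -210
  Δ^2: -32  -32  -32  -32
  Δ^3: 0  0  0
  Δ^4: 0  0
  Δ^5: 0
The second differences are constant (-32) and nonzero, while all higher differences vanish, so the minimal degree is 2.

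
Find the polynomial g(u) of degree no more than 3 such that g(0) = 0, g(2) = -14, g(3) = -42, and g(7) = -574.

Using the Lagrange interpolation formula with nodes 0, 2, 3, 7:
  L_0(u) = (u - 2)(u - 3)(u - 7) / -42
  L_1(u) = u(u - 3)(u - 7) / 10
  L_2(u) = u(u - 2)(u - 7) / -12
  L_3(u) = u(u - 2)(u - 3) / 140
Then g(u) = 0·L_0(u) - 14·L_1(u) - 42·L_2(u) - 574·L_3(u).
Expanding and collecting terms gives g(u) = -2u^3 + 3u^2 - 5u.
Check: g(2) = -14. ✓

g(u) = -2u^3 + 3u^2 - 5u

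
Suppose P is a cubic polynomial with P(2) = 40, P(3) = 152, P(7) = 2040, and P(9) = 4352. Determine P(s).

Using the Lagrange interpolation formula with nodes 2, 3, 7, 9:
  L_0(s) = (s - 3)(s - 7)(s - 9) / -35
  L_1(s) = (s - 2)(s - 7)(s - 9) / 24
  L_2(s) = (s - 2)(s - 3)(s - 9) / -40
  L_3(s) = (s - 2)(s - 3)(s - 7) / 84
Then P(s) = 40·L_0(s) + 152·L_1(s) + 2040·L_2(s) + 4352·L_3(s).
Expanding and collecting terms gives P(s) = 6s³ - 2s - 4.
Check: P(3) = 152. ✓

P(s) = 6s^3 - 2s - 4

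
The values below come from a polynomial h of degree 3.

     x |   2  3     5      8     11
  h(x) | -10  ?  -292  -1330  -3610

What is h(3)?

-50

The 4 known points determine the degree-3 polynomial uniquely.
Write h(x) = ax^3 + bx^2 + cx + d. Substituting each data point gives a linear system:
  8a + 4b + 2c + d = -10
  125a + 25b + 5c + d = -292
  512a + 64b + 8c + d = -1330
  1331a + 121b + 11c + d = -3610
Solving the system yields a = -3, b = 3, c = 2, d = -2.
So h(x) = -3x^3 + 3x^2 + 2x - 2.
Then h(3) = -50.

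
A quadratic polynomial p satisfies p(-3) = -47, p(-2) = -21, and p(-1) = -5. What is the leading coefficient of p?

-5

Write p(t) = at^2 + bt + c. Substituting each data point gives a linear system:
  9a - 3b + c = -47
  4a - 2b + c = -21
  a - b + c = -5
Solving the system yields a = -5, b = 1, c = 1.
So p(t) = -5t^2 + t + 1.
The leading coefficient is -5.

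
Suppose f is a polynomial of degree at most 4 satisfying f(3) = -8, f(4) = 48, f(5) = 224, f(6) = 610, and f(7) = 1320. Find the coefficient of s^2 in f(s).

Write f(s) = as^4 + bs^3 + cs^2 + ds + e. Substituting each data point gives a linear system:
  81a + 27b + 9c + 3d + e = -8
  256a + 64b + 16c + 4d + e = 48
  625a + 125b + 25c + 5d + e = 224
  1296a + 216b + 36c + 6d + e = 610
  2401a + 343b + 49c + 7d + e = 1320
Solving the system yields a = 1, b = -3, c = -1, d = -1, e = 4.
So f(s) = s^4 - 3s^3 - s^2 - s + 4.
The coefficient of s^2 is -1.

-1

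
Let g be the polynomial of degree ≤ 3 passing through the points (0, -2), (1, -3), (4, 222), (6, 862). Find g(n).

g(n) = 5n^3 - 6n^2 - 2

Write g(n) = an^3 + bn^2 + cn + d. Substituting each data point gives a linear system:
  d = -2
  a + b + c + d = -3
  64a + 16b + 4c + d = 222
  216a + 36b + 6c + d = 862
Solving the system yields a = 5, b = -6, c = 0, d = -2.
So g(n) = 5n^3 - 6n^2 - 2.
Check: g(1) = -3. ✓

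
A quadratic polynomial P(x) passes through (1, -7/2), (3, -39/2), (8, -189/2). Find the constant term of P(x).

Write P(x) = ax^2 + bx + c. Substituting each data point gives a linear system:
  a + b + c = -7/2
  9a + 3b + c = -39/2
  64a + 8b + c = -189/2
Solving the system yields a = -1, b = -4, c = 3/2.
So P(x) = -x^2 - 4x + 3/2.
The constant term is 3/2.

3/2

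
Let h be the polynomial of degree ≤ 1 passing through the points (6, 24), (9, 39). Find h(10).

44

Using the Lagrange interpolation formula with nodes 6, 9:
  L_0(u) = (u - 9) / -3
  L_1(u) = (u - 6) / 3
Then h(u) = 24·L_0(u) + 39·L_1(u).
Expanding and collecting terms gives h(u) = 5u - 6.
Evaluating at u = 10: h(10) = 44.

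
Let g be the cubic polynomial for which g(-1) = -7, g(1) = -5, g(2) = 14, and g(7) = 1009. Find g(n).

g(n) = 3n^3 - 2n - 6

Write g(n) = an^3 + bn^2 + cn + d. Substituting each data point gives a linear system:
  -a + b - c + d = -7
  a + b + c + d = -5
  8a + 4b + 2c + d = 14
  343a + 49b + 7c + d = 1009
Solving the system yields a = 3, b = 0, c = -2, d = -6.
So g(n) = 3n^3 - 2n - 6.
Check: g(1) = -5. ✓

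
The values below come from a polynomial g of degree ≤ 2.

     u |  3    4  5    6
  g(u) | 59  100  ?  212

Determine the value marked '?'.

151

On equispaced nodes a degree-2 polynomial has vanishing third forward difference, so
  - g(3) + 3·g(4) - 3·g(5) + g(6) = 0.
Substituting the known values and solving for g(5):
  -3·g(5) = -453
  g(5) = 151.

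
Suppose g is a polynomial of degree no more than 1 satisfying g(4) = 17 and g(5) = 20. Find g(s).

g(s) = 3s + 5

Write g(s) = as + b. Substituting each data point gives a linear system:
  4a + b = 17
  5a + b = 20
Solving the system yields a = 3, b = 5.
So g(s) = 3s + 5.
Check: g(5) = 20. ✓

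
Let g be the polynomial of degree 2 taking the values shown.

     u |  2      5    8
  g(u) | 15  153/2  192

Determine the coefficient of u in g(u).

-1/2

Write g(u) = au^2 + bu + c. Substituting each data point gives a linear system:
  4a + 2b + c = 15
  25a + 5b + c = 153/2
  64a + 8b + c = 192
Solving the system yields a = 3, b = -1/2, c = 4.
So g(u) = 3u² - (1/2)u + 4.
The coefficient of u is -1/2.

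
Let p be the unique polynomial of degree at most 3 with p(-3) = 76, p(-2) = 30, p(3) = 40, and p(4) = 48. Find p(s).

p(s) = -s^3 + 6s^2 + 3s + 4

Write p(s) = as^3 + bs^2 + cs + d. Substituting each data point gives a linear system:
  -27a + 9b - 3c + d = 76
  -8a + 4b - 2c + d = 30
  27a + 9b + 3c + d = 40
  64a + 16b + 4c + d = 48
Solving the system yields a = -1, b = 6, c = 3, d = 4.
So p(s) = -s^3 + 6s^2 + 3s + 4.
Check: p(3) = 40. ✓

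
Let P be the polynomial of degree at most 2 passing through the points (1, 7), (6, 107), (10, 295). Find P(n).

Using the Lagrange interpolation formula with nodes 1, 6, 10:
  L_0(n) = (n - 6)(n - 10) / 45
  L_1(n) = (n - 1)(n - 10) / -20
  L_2(n) = (n - 1)(n - 6) / 36
Then P(n) = 7·L_0(n) + 107·L_1(n) + 295·L_2(n).
Expanding and collecting terms gives P(n) = 3n^2 - n + 5.
Check: P(10) = 295. ✓

P(n) = 3n^2 - n + 5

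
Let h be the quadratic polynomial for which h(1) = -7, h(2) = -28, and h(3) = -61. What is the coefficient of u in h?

-3

Write h(u) = au^2 + bu + c. Substituting each data point gives a linear system:
  a + b + c = -7
  4a + 2b + c = -28
  9a + 3b + c = -61
Solving the system yields a = -6, b = -3, c = 2.
So h(u) = -6u^2 - 3u + 2.
The coefficient of u is -3.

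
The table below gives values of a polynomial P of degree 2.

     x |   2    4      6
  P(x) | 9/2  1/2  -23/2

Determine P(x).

P(x) = -x^2 + 4x + 1/2

Write P(x) = ax^2 + bx + c. Substituting each data point gives a linear system:
  4a + 2b + c = 9/2
  16a + 4b + c = 1/2
  36a + 6b + c = -23/2
Solving the system yields a = -1, b = 4, c = 1/2.
So P(x) = -x^2 + 4x + 1/2.
Check: P(6) = -23/2. ✓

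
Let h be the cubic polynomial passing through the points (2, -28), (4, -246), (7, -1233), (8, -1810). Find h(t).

h(t) = -3t^3 - 5t^2 + 5t + 6

Write h(t) = at^3 + bt^2 + ct + d. Substituting each data point gives a linear system:
  8a + 4b + 2c + d = -28
  64a + 16b + 4c + d = -246
  343a + 49b + 7c + d = -1233
  512a + 64b + 8c + d = -1810
Solving the system yields a = -3, b = -5, c = 5, d = 6.
So h(t) = -3t^3 - 5t^2 + 5t + 6.
Check: h(8) = -1810. ✓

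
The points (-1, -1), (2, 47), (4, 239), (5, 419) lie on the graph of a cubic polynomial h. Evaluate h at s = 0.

-1

Using the Lagrange interpolation formula with nodes -1, 2, 4, 5:
  L_0(s) = (s - 2)(s - 4)(s - 5) / -90
  L_1(s) = (s + 1)(s - 4)(s - 5) / 18
  L_2(s) = (s + 1)(s - 2)(s - 5) / -10
  L_3(s) = (s + 1)(s - 2)(s - 4) / 18
Then h(s) = -1·L_0(s) + 47·L_1(s) + 239·L_2(s) + 419·L_3(s).
Expanding and collecting terms gives h(s) = 2s³ + 6s² + 4s - 1.
Evaluating at s = 0: h(0) = -1.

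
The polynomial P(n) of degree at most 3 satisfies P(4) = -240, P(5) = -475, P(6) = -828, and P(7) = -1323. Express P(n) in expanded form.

Using the Lagrange interpolation formula with nodes 4, 5, 6, 7:
  L_0(n) = (n - 5)(n - 6)(n - 7) / -6
  L_1(n) = (n - 4)(n - 6)(n - 7) / 2
  L_2(n) = (n - 4)(n - 5)(n - 7) / -2
  L_3(n) = (n - 4)(n - 5)(n - 6) / 6
Then P(n) = -240·L_0(n) - 475·L_1(n) - 828·L_2(n) - 1323·L_3(n).
Expanding and collecting terms gives P(n) = -4n^3 + n^2.
Check: P(6) = -828. ✓

P(n) = -4n^3 + n^2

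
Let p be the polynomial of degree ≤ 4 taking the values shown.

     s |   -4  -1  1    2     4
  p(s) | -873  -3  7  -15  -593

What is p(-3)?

-285

Write p(s) = as^4 + bs^3 + cs^2 + ds + e. Substituting each data point gives a linear system:
  256a - 64b + 16c - 4d + e = -873
  a - b + c - d + e = -3
  a + b + c + d + e = 7
  16a + 8b + 4c + 2d + e = -15
  256a + 64b + 16c + 4d + e = -593
Solving the system yields a = -3, b = 2, c = 2, d = 3, e = 3.
So p(s) = -3s⁴ + 2s³ + 2s² + 3s + 3.
Then p(-3) = -285.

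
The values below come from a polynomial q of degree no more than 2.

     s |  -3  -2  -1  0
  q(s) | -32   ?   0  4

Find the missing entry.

The 3 known points determine the degree-2 polynomial uniquely.
Write q(s) = as^2 + bs + c. Substituting each data point gives a linear system:
  9a - 3b + c = -32
  a - b + c = 0
  c = 4
Solving the system yields a = -4, b = 0, c = 4.
So q(s) = -4s² + 4.
Then q(-2) = -12.

-12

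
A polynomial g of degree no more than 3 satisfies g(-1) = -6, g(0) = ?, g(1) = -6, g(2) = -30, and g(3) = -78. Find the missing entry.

The 4 known points determine the degree-3 polynomial uniquely.
Write g(s) = as^3 + bs^2 + cs + d. Substituting each data point gives a linear system:
  -a + b - c + d = -6
  a + b + c + d = -6
  8a + 4b + 2c + d = -30
  27a + 9b + 3c + d = -78
Solving the system yields a = -1, b = -6, c = 1, d = 0.
So g(s) = -s^3 - 6s^2 + s.
Then g(0) = 0.

0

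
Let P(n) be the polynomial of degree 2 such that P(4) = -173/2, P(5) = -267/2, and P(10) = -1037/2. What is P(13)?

Write P(n) = an^2 + bn + c. Substituting each data point gives a linear system:
  16a + 4b + c = -173/2
  25a + 5b + c = -267/2
  100a + 10b + c = -1037/2
Solving the system yields a = -5, b = -2, c = 3/2.
So P(n) = -5n^2 - 2n + 3/2.
Then P(13) = -1739/2.

-1739/2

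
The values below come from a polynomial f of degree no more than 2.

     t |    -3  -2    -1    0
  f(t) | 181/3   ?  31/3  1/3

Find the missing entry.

91/3

On equispaced nodes a degree-2 polynomial has vanishing third forward difference, so
  - f(-3) + 3·f(-2) - 3·f(-1) + f(0) = 0.
Substituting the known values and solving for f(-2):
  3·f(-2) = 91
  f(-2) = 91/3.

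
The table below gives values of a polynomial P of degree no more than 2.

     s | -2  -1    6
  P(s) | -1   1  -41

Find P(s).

P(s) = -s^2 - s + 1

Using the Lagrange interpolation formula with nodes -2, -1, 6:
  L_0(s) = (s + 1)(s - 6) / 8
  L_1(s) = (s + 2)(s - 6) / -7
  L_2(s) = (s + 2)(s + 1) / 56
Then P(s) = -1·L_0(s) + 1·L_1(s) - 41·L_2(s).
Expanding and collecting terms gives P(s) = -s^2 - s + 1.
Check: P(-1) = 1. ✓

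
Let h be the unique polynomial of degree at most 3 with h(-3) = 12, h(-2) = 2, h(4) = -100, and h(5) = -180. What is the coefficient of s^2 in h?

-2

Write h(s) = as^3 + bs^2 + cs + d. Substituting each data point gives a linear system:
  -27a + 9b - 3c + d = 12
  -8a + 4b - 2c + d = 2
  64a + 16b + 4c + d = -100
  125a + 25b + 5c + d = -180
Solving the system yields a = -1, b = -2, c = -1, d = 0.
So h(s) = -s^3 - 2s^2 - s.
The coefficient of s^2 is -2.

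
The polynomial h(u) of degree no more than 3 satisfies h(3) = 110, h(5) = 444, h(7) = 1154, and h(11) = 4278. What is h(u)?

h(u) = 3u^3 + 2u^2 + 4u - 1

Write h(u) = au^3 + bu^2 + cu + d. Substituting each data point gives a linear system:
  27a + 9b + 3c + d = 110
  125a + 25b + 5c + d = 444
  343a + 49b + 7c + d = 1154
  1331a + 121b + 11c + d = 4278
Solving the system yields a = 3, b = 2, c = 4, d = -1.
So h(u) = 3u^3 + 2u^2 + 4u - 1.
Check: h(5) = 444. ✓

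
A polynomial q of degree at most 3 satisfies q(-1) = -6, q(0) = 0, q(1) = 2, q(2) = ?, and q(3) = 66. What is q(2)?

18

On equispaced nodes a degree-3 polynomial has vanishing fourth forward difference, so
  q(-1) - 4·q(0) + 6·q(1) - 4·q(2) + q(3) = 0.
Substituting the known values and solving for q(2):
  -4·q(2) = -72
  q(2) = 18.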